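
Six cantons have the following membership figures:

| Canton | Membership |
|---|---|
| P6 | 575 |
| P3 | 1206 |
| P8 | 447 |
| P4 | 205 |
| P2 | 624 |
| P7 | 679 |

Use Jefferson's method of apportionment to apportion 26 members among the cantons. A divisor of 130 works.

With modified divisor 130: modified quotas P6 4.423, P3 9.277, P8 3.438, P4 1.577, P2 4.800, P7 5.223.
Rounding down: P6 4, P3 9, P8 3, P4 1, P2 4, P7 5 (total 26).

P6 4; P3 9; P8 3; P4 1; P2 4; P7 5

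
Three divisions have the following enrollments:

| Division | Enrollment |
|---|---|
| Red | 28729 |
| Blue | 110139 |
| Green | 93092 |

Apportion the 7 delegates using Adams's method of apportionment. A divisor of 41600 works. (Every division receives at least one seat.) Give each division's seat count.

With modified divisor 41600: modified quotas Red 0.691, Blue 2.648, Green 2.238.
Rounding up: Red 1, Blue 3, Green 3 (total 7).

Red: 1; Blue: 3; Green: 3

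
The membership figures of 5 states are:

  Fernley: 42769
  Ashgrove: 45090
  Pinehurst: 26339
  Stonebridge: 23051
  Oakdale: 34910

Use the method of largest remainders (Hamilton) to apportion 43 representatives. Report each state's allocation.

Fernley 11, Ashgrove 11, Pinehurst 6, Stonebridge 6, Oakdale 9

Total 172159; standard divisor 172159/43 ≈ 4003.698.
Standard quotas: Fernley 10.6824, Ashgrove 11.2621, Pinehurst 6.5787, Stonebridge 5.7574, Oakdale 8.7194.
Lower quotas: Fernley 10, Ashgrove 11, Pinehurst 6, Stonebridge 5, Oakdale 8 (sum 40, leaving 3 seats).
Remainders in descending order: Stonebridge 0.7574, Oakdale 0.7194, Fernley 0.6824, Pinehurst 0.5787, Ashgrove 0.2621.
Largest remainders: Stonebridge, Oakdale, Fernley receive the extra seats.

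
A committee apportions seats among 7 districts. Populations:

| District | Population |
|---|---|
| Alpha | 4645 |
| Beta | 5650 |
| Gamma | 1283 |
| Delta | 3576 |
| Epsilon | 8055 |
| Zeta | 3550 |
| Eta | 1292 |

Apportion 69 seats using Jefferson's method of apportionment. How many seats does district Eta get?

3

Standard divisor 28051/69 ≈ 406.536; standard quotas: Alpha 11.426, Beta 13.898, Gamma 3.156, Delta 8.796, Epsilon 19.814, Zeta 8.732, Eta 3.178.
Rounding down gives 11, 13, 3, 8, 19, 8, 3 = 65 seats, so the divisor must be adjusted.
With modified divisor 390: modified quotas Alpha 11.910, Beta 14.487, Gamma 3.290, Delta 9.169, Epsilon 20.654, Zeta 9.103, Eta 3.313.
Rounding down: Alpha 11, Beta 14, Gamma 3, Delta 9, Epsilon 20, Zeta 9, Eta 3 (total 69).
Eta receives 3.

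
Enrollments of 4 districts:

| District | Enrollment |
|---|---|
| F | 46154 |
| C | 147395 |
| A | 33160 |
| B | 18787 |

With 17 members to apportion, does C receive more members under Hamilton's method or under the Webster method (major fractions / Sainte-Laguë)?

Hamilton: F 3, C 10, A 2, B 2.
Webster: F 3, C 11, A 2, B 1.
C gets 10 under Hamilton and 11 under Webster.

Webster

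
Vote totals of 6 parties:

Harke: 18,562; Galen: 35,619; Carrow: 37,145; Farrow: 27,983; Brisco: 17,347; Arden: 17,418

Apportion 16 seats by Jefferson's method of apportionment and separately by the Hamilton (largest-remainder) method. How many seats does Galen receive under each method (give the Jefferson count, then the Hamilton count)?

4 and 3

Jefferson: Harke 2, Galen 4, Carrow 4, Farrow 3, Brisco 1, Arden 2.
Hamilton: Harke 2, Galen 3, Carrow 4, Farrow 3, Brisco 2, Arden 2.
Galen gets 4 under Jefferson and 3 under Hamilton.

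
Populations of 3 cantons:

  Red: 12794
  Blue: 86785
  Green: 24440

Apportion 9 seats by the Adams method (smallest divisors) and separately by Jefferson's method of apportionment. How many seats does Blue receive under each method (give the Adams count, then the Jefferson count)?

6 and 7

Adams: Red 1, Blue 6, Green 2.
Jefferson: Red 1, Blue 7, Green 1.
Blue gets 6 under Adams and 7 under Jefferson.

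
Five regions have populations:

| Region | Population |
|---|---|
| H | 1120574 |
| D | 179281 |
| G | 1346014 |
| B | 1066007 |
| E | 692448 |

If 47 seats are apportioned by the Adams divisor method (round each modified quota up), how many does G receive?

14

Standard divisor 4404324/47 ≈ 93709.021; standard quotas: H 11.958, D 1.913, G 14.364, B 11.376, E 7.389.
Rounding up gives 12, 2, 15, 12, 8 = 49 seats, so the divisor must be adjusted.
With modified divisor 97900: modified quotas H 11.446, D 1.831, G 13.749, B 10.889, E 7.073.
Rounding up: H 12, D 2, G 14, B 11, E 8 (total 47).
G receives 14.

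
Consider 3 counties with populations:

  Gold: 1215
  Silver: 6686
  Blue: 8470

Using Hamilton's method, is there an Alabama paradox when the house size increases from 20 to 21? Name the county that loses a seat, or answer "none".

Gold

At 20 seats: Gold 2, Silver 8, Blue 10.
At 21 seats: Gold 1, Silver 9, Blue 11.
Gold drops from 2 to 1.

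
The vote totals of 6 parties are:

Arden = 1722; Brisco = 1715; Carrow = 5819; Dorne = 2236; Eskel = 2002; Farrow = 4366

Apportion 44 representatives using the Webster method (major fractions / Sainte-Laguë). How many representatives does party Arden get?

Standard divisor 17860/44 ≈ 405.909; standard quotas: Arden 4.242, Brisco 4.225, Carrow 14.336, Dorne 5.509, Eskel 4.932, Farrow 10.756.
Rounding to the nearest integer gives Arden 4, Brisco 4, Carrow 14, Dorne 6, Eskel 5, Farrow 11 — total 44, matching the house size, so no adjustment is needed.
Arden receives 4.

4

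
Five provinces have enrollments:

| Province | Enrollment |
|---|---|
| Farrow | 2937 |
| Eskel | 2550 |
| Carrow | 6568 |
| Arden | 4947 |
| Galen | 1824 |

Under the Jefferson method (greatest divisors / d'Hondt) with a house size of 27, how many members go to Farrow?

Standard divisor 18826/27 ≈ 697.259; standard quotas: Farrow 4.212, Eskel 3.657, Carrow 9.420, Arden 7.095, Galen 2.616.
Rounding down gives 4, 3, 9, 7, 2 = 25 seats, so the divisor must be adjusted.
With modified divisor 630: modified quotas Farrow 4.662, Eskel 4.048, Carrow 10.425, Arden 7.852, Galen 2.895.
Rounding down: Farrow 4, Eskel 4, Carrow 10, Arden 7, Galen 2 (total 27).
Farrow receives 4.

4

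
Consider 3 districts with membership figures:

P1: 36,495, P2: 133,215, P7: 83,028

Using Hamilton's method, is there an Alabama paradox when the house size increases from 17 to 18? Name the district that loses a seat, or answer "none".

none

At 17 seats: P1 2, P2 9, P7 6.
At 18 seats: P1 3, P2 9, P7 6.
No district's allocation decreased.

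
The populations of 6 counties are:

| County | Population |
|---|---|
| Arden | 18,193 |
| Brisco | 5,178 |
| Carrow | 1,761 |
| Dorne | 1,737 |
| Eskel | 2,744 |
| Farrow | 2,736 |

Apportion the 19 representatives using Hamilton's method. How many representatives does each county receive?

The standard divisor is 32349/19 ≈ 1702.579.
Standard quotas: Arden 10.6856, Brisco 3.0413, Carrow 1.0343, Dorne 1.0202, Eskel 1.6117, Farrow 1.6070.
Lower quotas: Arden 10, Brisco 3, Carrow 1, Dorne 1, Eskel 1, Farrow 1 (sum 17, leaving 2 seats).
Remainders in descending order: Arden 0.6856, Eskel 0.6117, Farrow 0.6070, Brisco 0.0413, Carrow 0.0343, Dorne 0.0202.
The surplus seats go to Arden, Eskel.

Arden: 11; Brisco: 3; Carrow: 1; Dorne: 1; Eskel: 2; Farrow: 1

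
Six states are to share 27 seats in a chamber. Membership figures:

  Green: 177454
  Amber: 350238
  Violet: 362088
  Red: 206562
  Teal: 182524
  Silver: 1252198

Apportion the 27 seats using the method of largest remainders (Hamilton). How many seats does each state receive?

Green=2; Amber=4; Violet=4; Red=2; Teal=2; Silver=13

The standard divisor is 2531064/27 ≈ 93743.111.
Standard quotas: Green 1.8930, Amber 3.7361, Violet 3.8626, Red 2.2035, Teal 1.9471, Silver 13.3578.
Lower quotas: Green 1, Amber 3, Violet 3, Red 2, Teal 1, Silver 13 (sum 23, leaving 4 seats).
Remainders in descending order: Teal 0.9471, Green 0.8930, Violet 0.8626, Amber 0.7361, Silver 0.3578, Red 0.2035.
The surplus seats go to Teal, Green, Violet, Amber.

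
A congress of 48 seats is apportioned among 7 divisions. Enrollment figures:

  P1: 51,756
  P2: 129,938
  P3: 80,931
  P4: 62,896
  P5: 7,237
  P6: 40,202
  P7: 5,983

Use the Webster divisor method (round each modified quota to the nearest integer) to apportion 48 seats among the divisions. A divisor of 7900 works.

With modified divisor 7900: modified quotas P1 6.551, P2 16.448, P3 10.244, P4 7.962, P5 0.916, P6 5.089, P7 0.757.
Rounding to the nearest integer: P1 7, P2 16, P3 10, P4 8, P5 1, P6 5, P7 1 (total 48).

P1: 7, P2: 16, P3: 10, P4: 8, P5: 1, P6: 5, P7: 1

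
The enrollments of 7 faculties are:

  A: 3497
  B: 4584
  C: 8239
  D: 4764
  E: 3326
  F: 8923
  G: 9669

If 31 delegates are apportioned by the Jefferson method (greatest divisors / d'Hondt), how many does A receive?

Standard divisor 43002/31 ≈ 1387.161; standard quotas: A 2.521, B 3.305, C 5.939, D 3.434, E 2.398, F 6.433, G 6.970.
Rounding down gives 2, 3, 5, 3, 2, 6, 6 = 27 seats, so the divisor must be adjusted.
With modified divisor 1200: modified quotas A 2.914, B 3.820, C 6.866, D 3.970, E 2.772, F 7.436, G 8.057.
Rounding down: A 2, B 3, C 6, D 3, E 2, F 7, G 8 (total 31).
A receives 2.

2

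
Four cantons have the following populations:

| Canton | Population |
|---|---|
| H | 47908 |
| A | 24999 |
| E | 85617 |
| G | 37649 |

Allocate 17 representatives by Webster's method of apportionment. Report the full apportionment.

Standard divisor 196173/17 ≈ 11539.588; standard quotas: H 4.152, A 2.166, E 7.419, G 3.263.
Rounding to the nearest integer gives 4, 2, 7, 3 = 16 seats, so the divisor must be adjusted.
With modified divisor 11100: modified quotas H 4.316, A 2.252, E 7.713, G 3.392.
Rounding to the nearest integer: H 4, A 2, E 8, G 3 (total 17).

H=4, A=2, E=8, G=3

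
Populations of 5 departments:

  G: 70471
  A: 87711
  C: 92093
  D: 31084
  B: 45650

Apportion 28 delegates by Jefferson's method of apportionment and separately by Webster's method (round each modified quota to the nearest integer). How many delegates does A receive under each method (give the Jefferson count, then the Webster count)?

8 and 7

Jefferson: G 6, A 8, C 8, D 2, B 4.
Webster: G 6, A 7, C 8, D 3, B 4.
A gets 8 under Jefferson and 7 under Webster.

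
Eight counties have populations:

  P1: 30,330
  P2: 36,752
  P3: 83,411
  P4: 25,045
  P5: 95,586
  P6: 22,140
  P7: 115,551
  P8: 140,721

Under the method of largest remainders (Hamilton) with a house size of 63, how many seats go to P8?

Total 549536; standard divisor 549536/63 ≈ 8722.794.
Standard quotas: P1 3.4771, P2 4.2133, P3 9.5624, P4 2.8712, P5 10.9582, P6 2.5382, P7 13.2470, P8 16.1326.
Lower quotas: P1 3, P2 4, P3 9, P4 2, P5 10, P6 2, P7 13, P8 16 (sum 59, leaving 4 seats).
Remainders in descending order: P5 0.9582, P4 0.8712, P3 0.5624, P6 0.5382, P1 0.4771, P7 0.2470, P2 0.2133, P8 0.1326.
Largest remainders: P5, P4, P3, P6 receive the extra seats.
P8 receives 16.

16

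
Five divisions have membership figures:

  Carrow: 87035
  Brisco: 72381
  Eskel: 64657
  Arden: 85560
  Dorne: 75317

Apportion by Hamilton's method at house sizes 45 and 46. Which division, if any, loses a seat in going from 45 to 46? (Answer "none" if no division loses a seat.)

At 45 seats: Carrow 10, Brisco 8, Eskel 8, Arden 10, Dorne 9.
At 46 seats: Carrow 10, Brisco 9, Eskel 8, Arden 10, Dorne 9.
No division's allocation decreased.

none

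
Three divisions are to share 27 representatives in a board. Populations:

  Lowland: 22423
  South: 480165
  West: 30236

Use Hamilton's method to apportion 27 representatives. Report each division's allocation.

Lowland 1; South 24; West 2

Standard divisor: 532824 ÷ 27 ≈ 19734.222.
Standard quotas: Lowland 1.1362, South 24.3316, West 1.5322.
Lower quotas: Lowland 1, South 24, West 1 (sum 26, leaving 1 seat).
Remainders in descending order: West 0.5322, South 0.3316, Lowland 0.1362.
The surplus seat goes to West.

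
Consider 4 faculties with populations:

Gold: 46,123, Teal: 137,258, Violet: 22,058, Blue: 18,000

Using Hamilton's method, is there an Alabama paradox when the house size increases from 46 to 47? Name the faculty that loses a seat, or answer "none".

At 46 seats: Gold 9, Teal 28, Violet 5, Blue 4.
At 47 seats: Gold 10, Teal 29, Violet 4, Blue 4.
Violet drops from 5 to 4.

Violet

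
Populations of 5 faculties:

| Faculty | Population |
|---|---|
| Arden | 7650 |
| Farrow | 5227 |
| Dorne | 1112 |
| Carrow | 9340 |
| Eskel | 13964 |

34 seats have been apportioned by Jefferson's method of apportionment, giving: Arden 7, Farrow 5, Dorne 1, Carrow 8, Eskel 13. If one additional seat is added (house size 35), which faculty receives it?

Carrow

Priority for the next seat is population ÷ (current seats + 1).
Priorities: Arden 956.250, Farrow 871.167, Dorne 556.000, Carrow 1037.778, Eskel 997.429.
Highest priority: Carrow.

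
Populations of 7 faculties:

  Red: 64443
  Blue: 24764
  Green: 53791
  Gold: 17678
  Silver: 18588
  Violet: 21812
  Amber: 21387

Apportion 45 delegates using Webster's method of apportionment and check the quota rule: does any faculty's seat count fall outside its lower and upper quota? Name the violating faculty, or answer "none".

Standard quotas: Red 13.036, Blue 5.009, Green 10.881, Gold 3.576, Silver 3.760, Violet 4.412, Amber 4.326.
Webster allocation: Red 13, Blue 5, Green 11, Gold 4, Silver 4, Violet 4, Amber 4.
Every allocation lies between the lower and upper quota.

none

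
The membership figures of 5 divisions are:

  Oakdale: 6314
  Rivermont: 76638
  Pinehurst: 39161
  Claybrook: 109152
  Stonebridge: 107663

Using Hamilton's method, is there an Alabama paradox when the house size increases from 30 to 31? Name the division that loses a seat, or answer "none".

At 30 seats: Oakdale 1, Rivermont 7, Pinehurst 3, Claybrook 10, Stonebridge 9.
At 31 seats: Oakdale 0, Rivermont 7, Pinehurst 4, Claybrook 10, Stonebridge 10.
Oakdale drops from 1 to 0.

Oakdale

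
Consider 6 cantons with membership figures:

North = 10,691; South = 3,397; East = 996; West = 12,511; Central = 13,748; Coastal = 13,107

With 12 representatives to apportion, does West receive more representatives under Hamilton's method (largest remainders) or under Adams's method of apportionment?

Hamilton: North 2, South 1, East 0, West 3, Central 3, Coastal 3.
Adams: North 2, South 1, East 1, West 2, Central 3, Coastal 3.
West gets 3 under Hamilton and 2 under Adams.

Hamilton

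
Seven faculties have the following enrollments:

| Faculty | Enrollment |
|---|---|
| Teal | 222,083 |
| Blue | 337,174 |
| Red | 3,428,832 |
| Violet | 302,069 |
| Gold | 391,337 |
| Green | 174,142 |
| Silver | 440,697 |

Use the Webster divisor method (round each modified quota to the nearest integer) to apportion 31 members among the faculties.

Standard divisor 5296334/31 ≈ 170849.484; standard quotas: Teal 1.300, Blue 1.974, Red 20.069, Violet 1.768, Gold 2.291, Green 1.019, Silver 2.579.
Rounding to the nearest integer gives Teal 1, Blue 2, Red 20, Violet 2, Gold 2, Green 1, Silver 3 — total 31, matching the house size, so no adjustment is needed.

Teal 1; Blue 2; Red 20; Violet 2; Gold 2; Green 1; Silver 3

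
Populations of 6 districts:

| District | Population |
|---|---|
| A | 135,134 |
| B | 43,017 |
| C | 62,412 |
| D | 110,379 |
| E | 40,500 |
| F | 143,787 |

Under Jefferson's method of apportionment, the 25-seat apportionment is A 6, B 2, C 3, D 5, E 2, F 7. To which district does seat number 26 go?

A

Priority for the next seat is population ÷ (current seats + 1).
Priorities: A 19304.857, B 14339.000, C 15603.000, D 18396.500, E 13500.000, F 17973.375.
Highest priority: A.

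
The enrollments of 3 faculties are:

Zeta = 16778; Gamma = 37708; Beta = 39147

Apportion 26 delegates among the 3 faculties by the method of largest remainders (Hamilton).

Standard divisor: 93633 ÷ 26 ≈ 3601.269.
Standard quotas: Zeta 4.6589, Gamma 10.4708, Beta 10.8703.
Lower quotas: Zeta 4, Gamma 10, Beta 10 (sum 24, leaving 2 seats).
Remainders in descending order: Beta 0.8703, Zeta 0.6589, Gamma 0.4708.
The surplus seats go to Beta, Zeta.

Zeta=5, Gamma=10, Beta=11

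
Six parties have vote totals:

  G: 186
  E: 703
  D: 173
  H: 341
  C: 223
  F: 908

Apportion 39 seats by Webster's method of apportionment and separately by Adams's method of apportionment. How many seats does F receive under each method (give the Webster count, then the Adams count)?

Webster: G 3, E 11, D 3, H 5, C 3, F 14.
Adams: G 3, E 11, D 3, H 5, C 4, F 13.
F gets 14 under Webster and 13 under Adams.

14 and 13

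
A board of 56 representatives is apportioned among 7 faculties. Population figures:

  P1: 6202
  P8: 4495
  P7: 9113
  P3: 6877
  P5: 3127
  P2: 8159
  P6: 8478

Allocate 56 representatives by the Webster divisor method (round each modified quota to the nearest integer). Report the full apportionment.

P1 8, P8 5, P7 11, P3 8, P5 4, P2 10, P6 10

Standard divisor 46451/56 ≈ 829.482; standard quotas: P1 7.477, P8 5.419, P7 10.986, P3 8.291, P5 3.770, P2 9.836, P6 10.221.
Rounding to the nearest integer gives 7, 5, 11, 8, 4, 10, 10 = 55 seats, so the divisor must be adjusted.
With modified divisor 822: modified quotas P1 7.545, P8 5.468, P7 11.086, P3 8.366, P5 3.804, P2 9.926, P6 10.314.
Rounding to the nearest integer: P1 8, P8 5, P7 11, P3 8, P5 4, P2 10, P6 10 (total 56).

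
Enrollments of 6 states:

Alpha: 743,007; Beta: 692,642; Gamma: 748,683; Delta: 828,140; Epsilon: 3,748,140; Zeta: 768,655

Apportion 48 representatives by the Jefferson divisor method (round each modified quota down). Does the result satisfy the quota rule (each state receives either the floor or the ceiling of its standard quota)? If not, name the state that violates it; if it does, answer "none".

Epsilon

Standard quotas: Alpha 4.737, Beta 4.416, Gamma 4.773, Delta 5.279, Epsilon 23.895, Zeta 4.900.
Jefferson allocation: Alpha 4, Beta 4, Gamma 5, Delta 5, Epsilon 25, Zeta 5.
Epsilon has quota 23.895 (lower 23, upper 24) but receives 25 — outside the quota interval.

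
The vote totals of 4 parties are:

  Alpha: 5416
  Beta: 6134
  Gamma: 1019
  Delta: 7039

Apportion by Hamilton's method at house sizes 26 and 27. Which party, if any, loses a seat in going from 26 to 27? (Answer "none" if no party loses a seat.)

Gamma

At 26 seats: Alpha 7, Beta 8, Gamma 2, Delta 9.
At 27 seats: Alpha 8, Beta 8, Gamma 1, Delta 10.
Gamma drops from 2 to 1.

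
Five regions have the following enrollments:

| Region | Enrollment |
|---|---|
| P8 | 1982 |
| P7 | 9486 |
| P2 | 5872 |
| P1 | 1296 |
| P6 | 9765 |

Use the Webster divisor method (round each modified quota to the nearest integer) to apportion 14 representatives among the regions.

Standard divisor 28401/14 ≈ 2028.643; standard quotas: P8 0.977, P7 4.676, P2 2.895, P1 0.639, P6 4.814.
Rounding to the nearest integer gives 1, 5, 3, 1, 5 = 15 seats, so the divisor must be adjusted.
With modified divisor 2140: modified quotas P8 0.926, P7 4.433, P2 2.744, P1 0.606, P6 4.563.
Rounding to the nearest integer: P8 1, P7 4, P2 3, P1 1, P6 5 (total 14).

P8 1; P7 4; P2 3; P1 1; P6 5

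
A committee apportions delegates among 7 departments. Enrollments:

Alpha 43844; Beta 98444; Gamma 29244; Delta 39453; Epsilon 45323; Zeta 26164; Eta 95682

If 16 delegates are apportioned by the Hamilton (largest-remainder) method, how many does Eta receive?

4

Total 378154; standard divisor 378154/16 ≈ 23634.625.
Standard quotas: Alpha 1.8551, Beta 4.1652, Gamma 1.2373, Delta 1.6693, Epsilon 1.9177, Zeta 1.1070, Eta 4.0484.
Lower quotas: Alpha 1, Beta 4, Gamma 1, Delta 1, Epsilon 1, Zeta 1, Eta 4 (sum 13, leaving 3 seats).
Remainders in descending order: Epsilon 0.9177, Alpha 0.8551, Delta 0.6693, Gamma 0.2373, Beta 0.1652, Zeta 0.1070, Eta 0.0484.
Largest remainders: Epsilon, Alpha, Delta receive the extra seats.
Eta receives 4.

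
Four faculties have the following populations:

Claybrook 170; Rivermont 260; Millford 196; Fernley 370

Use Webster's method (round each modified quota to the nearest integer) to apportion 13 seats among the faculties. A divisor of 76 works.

With modified divisor 76: modified quotas Claybrook 2.237, Rivermont 3.421, Millford 2.579, Fernley 4.868.
Rounding to the nearest integer: Claybrook 2, Rivermont 3, Millford 3, Fernley 5 (total 13).

Claybrook 2; Rivermont 3; Millford 3; Fernley 5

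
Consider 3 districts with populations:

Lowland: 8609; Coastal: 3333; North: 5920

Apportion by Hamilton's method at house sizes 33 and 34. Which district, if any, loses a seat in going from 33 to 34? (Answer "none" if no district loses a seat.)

At 33 seats: Lowland 16, Coastal 6, North 11.
At 34 seats: Lowland 17, Coastal 6, North 11.
No district's allocation decreased.

none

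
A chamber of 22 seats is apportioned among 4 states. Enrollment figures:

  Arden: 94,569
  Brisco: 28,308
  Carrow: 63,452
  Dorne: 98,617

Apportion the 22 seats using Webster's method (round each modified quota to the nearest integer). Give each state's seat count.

Standard divisor 284946/22 ≈ 12952.091; standard quotas: Arden 7.301, Brisco 2.186, Carrow 4.899, Dorne 7.614.
Rounding to the nearest integer gives Arden 7, Brisco 2, Carrow 5, Dorne 8 — total 22, matching the house size, so no adjustment is needed.

Arden 7, Brisco 2, Carrow 5, Dorne 8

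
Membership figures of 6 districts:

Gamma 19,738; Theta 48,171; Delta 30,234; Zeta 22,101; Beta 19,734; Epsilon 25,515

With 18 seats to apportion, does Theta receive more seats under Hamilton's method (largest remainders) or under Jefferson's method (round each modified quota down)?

Hamilton: Gamma 2, Theta 5, Delta 3, Zeta 3, Beta 2, Epsilon 3.
Jefferson: Gamma 2, Theta 6, Delta 3, Zeta 2, Beta 2, Epsilon 3.
Theta gets 5 under Hamilton and 6 under Jefferson.

Jefferson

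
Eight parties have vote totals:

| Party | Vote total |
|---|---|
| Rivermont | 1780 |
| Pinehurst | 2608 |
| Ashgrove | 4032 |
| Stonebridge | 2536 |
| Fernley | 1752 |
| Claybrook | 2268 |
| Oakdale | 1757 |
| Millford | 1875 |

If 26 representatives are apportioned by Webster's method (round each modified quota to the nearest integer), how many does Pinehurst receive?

Standard divisor 18608/26 ≈ 715.692; standard quotas: Rivermont 2.487, Pinehurst 3.644, Ashgrove 5.634, Stonebridge 3.543, Fernley 2.448, Claybrook 3.169, Oakdale 2.455, Millford 2.620.
Rounding to the nearest integer gives Rivermont 2, Pinehurst 4, Ashgrove 6, Stonebridge 4, Fernley 2, Claybrook 3, Oakdale 2, Millford 3 — total 26, matching the house size, so no adjustment is needed.
Pinehurst receives 4.

4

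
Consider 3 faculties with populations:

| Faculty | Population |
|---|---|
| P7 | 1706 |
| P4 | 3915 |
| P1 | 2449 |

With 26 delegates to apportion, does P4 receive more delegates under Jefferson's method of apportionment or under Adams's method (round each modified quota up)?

Jefferson: P7 5, P4 13, P1 8.
Adams: P7 6, P4 12, P1 8.
P4 gets 13 under Jefferson and 12 under Adams.

Jefferson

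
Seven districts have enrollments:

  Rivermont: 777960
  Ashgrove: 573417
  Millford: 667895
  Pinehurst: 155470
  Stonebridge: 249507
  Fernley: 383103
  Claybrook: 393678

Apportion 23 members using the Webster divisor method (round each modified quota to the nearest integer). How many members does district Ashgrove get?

Standard divisor 3201030/23 ≈ 139175.217; standard quotas: Rivermont 5.590, Ashgrove 4.120, Millford 4.799, Pinehurst 1.117, Stonebridge 1.793, Fernley 2.753, Claybrook 2.829.
Rounding to the nearest integer gives 6, 4, 5, 1, 2, 3, 3 = 24 seats, so the divisor must be adjusted.
With modified divisor 144900: modified quotas Rivermont 5.369, Ashgrove 3.957, Millford 4.609, Pinehurst 1.073, Stonebridge 1.722, Fernley 2.644, Claybrook 2.717.
Rounding to the nearest integer: Rivermont 5, Ashgrove 4, Millford 5, Pinehurst 1, Stonebridge 2, Fernley 3, Claybrook 3 (total 23).
Ashgrove receives 4.

4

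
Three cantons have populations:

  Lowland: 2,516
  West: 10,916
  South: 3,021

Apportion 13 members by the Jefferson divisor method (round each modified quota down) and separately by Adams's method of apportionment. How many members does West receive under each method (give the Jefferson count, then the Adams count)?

9 and 8

Jefferson: Lowland 2, West 9, South 2.
Adams: Lowland 2, West 8, South 3.
West gets 9 under Jefferson and 8 under Adams.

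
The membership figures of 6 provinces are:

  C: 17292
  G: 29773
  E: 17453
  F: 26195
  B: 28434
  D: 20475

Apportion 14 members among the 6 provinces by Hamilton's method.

C: 2, G: 3, E: 2, F: 2, B: 3, D: 2

Standard divisor: 139622 ÷ 14 = 9973.
Standard quotas: C 1.7339, G 2.9854, E 1.7500, F 2.6266, B 2.8511, D 2.0530.
Lower quotas: C 1, G 2, E 1, F 2, B 2, D 2 (sum 10, leaving 4 seats).
Remainders in descending order: G 0.9854, B 0.8511, E 0.7500, C 0.7339, F 0.6266, D 0.0530.
Largest remainders: G, B, E, C receive the extra seats.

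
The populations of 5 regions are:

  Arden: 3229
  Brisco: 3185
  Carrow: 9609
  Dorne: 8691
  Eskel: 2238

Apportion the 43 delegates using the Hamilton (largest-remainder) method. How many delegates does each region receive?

The standard divisor is 26952/43 ≈ 626.791.
Standard quotas: Arden 5.1516, Brisco 5.0814, Carrow 15.3305, Dorne 13.8659, Eskel 3.5706.
Lower quotas: Arden 5, Brisco 5, Carrow 15, Dorne 13, Eskel 3 (sum 41, leaving 2 seats).
Remainders in descending order: Dorne 0.8659, Eskel 0.5706, Carrow 0.3305, Arden 0.1516, Brisco 0.0814.
The surplus seats go to Dorne, Eskel.

Arden 5, Brisco 5, Carrow 15, Dorne 14, Eskel 4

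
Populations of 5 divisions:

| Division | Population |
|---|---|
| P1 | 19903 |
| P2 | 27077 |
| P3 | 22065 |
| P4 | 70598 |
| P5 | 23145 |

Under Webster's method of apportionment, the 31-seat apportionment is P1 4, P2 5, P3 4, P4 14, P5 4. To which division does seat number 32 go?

Priority for the next seat is population ÷ (current seats + 0.5).
Priorities: P1 4422.889, P2 4923.091, P3 4903.333, P4 4868.828, P5 5143.333.
Highest priority: P5.

P5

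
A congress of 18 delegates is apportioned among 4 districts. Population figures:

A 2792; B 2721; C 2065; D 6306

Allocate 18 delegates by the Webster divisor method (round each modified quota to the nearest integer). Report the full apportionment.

Standard divisor 13884/18 ≈ 771.333; standard quotas: A 3.620, B 3.528, C 2.677, D 8.175.
Rounding to the nearest integer gives 4, 4, 3, 8 = 19 seats, so the divisor must be adjusted.
With modified divisor 790: modified quotas A 3.534, B 3.444, C 2.614, D 7.982.
Rounding to the nearest integer: A 4, B 3, C 3, D 8 (total 18).

A 4, B 3, C 3, D 8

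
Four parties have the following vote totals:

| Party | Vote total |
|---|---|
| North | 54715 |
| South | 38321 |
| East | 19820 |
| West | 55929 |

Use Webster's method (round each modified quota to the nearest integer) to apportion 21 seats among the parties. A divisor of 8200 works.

North 7, South 5, East 2, West 7

With modified divisor 8200: modified quotas North 6.673, South 4.673, East 2.417, West 6.821.
Rounding to the nearest integer: North 7, South 5, East 2, West 7 (total 21).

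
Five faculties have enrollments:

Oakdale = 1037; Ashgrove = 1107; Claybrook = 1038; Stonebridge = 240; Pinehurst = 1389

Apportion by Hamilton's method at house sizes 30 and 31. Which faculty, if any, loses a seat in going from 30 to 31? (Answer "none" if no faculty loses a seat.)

At 30 seats: Oakdale 6, Ashgrove 7, Claybrook 6, Stonebridge 2, Pinehurst 9.
At 31 seats: Oakdale 7, Ashgrove 7, Claybrook 7, Stonebridge 1, Pinehurst 9.
Stonebridge drops from 2 to 1.

Stonebridge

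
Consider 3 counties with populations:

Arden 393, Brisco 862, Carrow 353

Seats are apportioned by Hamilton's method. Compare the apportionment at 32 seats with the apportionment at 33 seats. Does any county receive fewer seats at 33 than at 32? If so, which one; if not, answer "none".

At 32 seats: Arden 8, Brisco 17, Carrow 7.
At 33 seats: Arden 8, Brisco 18, Carrow 7.
No county's allocation decreased.

none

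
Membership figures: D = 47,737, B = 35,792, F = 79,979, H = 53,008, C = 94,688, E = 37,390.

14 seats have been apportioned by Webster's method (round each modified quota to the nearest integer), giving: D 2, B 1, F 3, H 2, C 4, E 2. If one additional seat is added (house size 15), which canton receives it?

Priority for the next seat is population ÷ (current seats + 0.5).
Priorities: D 19094.800, B 23861.333, F 22851.143, H 21203.200, C 21041.778, E 14956.000.
Highest priority: B.

B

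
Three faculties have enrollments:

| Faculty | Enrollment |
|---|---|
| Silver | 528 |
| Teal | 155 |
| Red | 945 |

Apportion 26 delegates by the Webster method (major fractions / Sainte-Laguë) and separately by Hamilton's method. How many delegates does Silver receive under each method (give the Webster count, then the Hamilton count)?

9 and 8

Webster: Silver 9, Teal 2, Red 15.
Hamilton: Silver 8, Teal 3, Red 15.
Silver gets 9 under Webster and 8 under Hamilton.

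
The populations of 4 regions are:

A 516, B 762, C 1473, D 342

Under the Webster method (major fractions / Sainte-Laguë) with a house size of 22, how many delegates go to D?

Standard divisor 3093/22 ≈ 140.591; standard quotas: A 3.670, B 5.420, C 10.477, D 2.433.
Rounding to the nearest integer gives 4, 5, 10, 2 = 21 seats, so the divisor must be adjusted.
With modified divisor 140: modified quotas A 3.686, B 5.443, C 10.521, D 2.443.
Rounding to the nearest integer: A 4, B 5, C 11, D 2 (total 22).
D receives 2.

2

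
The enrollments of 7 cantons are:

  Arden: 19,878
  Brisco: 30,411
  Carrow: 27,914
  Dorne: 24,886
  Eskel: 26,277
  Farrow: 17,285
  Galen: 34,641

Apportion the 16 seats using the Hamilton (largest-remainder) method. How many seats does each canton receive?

Total 181292; standard divisor 181292/16 ≈ 11330.75.
Standard quotas: Arden 1.7543, Brisco 2.6839, Carrow 2.4636, Dorne 2.1963, Eskel 2.3191, Farrow 1.5255, Galen 3.0573.
Lower quotas: Arden 1, Brisco 2, Carrow 2, Dorne 2, Eskel 2, Farrow 1, Galen 3 (sum 13, leaving 3 seats).
Remainders in descending order: Arden 0.7543, Brisco 0.6839, Farrow 0.5255, Carrow 0.4636, Eskel 0.3191, Dorne 0.1963, Galen 0.0573.
Largest remainders: Arden, Brisco, Farrow receive the extra seats.

Arden: 2, Brisco: 3, Carrow: 2, Dorne: 2, Eskel: 2, Farrow: 2, Galen: 3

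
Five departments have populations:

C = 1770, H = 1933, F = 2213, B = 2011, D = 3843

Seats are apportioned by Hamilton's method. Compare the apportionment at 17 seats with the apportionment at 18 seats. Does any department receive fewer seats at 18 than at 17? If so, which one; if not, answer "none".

none

At 17 seats: C 3, H 3, F 3, B 3, D 5.
At 18 seats: C 3, H 3, F 3, B 3, D 6.
No department's allocation decreased.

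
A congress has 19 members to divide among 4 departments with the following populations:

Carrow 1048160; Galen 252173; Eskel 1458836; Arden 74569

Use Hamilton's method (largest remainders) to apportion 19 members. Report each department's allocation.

Carrow 7, Galen 2, Eskel 10, Arden 0

The standard divisor is 2833738/19 ≈ 149144.105.
Standard quotas: Carrow 7.0278, Galen 1.6908, Eskel 9.7814, Arden 0.5000.
Lower quotas: Carrow 7, Galen 1, Eskel 9, Arden 0 (sum 17, leaving 2 seats).
Remainders in descending order: Eskel 0.7814, Galen 0.6908, Arden 0.5000, Carrow 0.0278.
Largest remainders: Eskel, Galen receive the extra seats.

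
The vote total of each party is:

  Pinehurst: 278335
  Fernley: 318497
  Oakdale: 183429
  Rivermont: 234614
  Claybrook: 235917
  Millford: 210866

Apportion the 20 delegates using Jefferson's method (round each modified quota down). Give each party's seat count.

Pinehurst 4, Fernley 5, Oakdale 2, Rivermont 3, Claybrook 3, Millford 3

Standard divisor 1461658/20 ≈ 73082.9; standard quotas: Pinehurst 3.808, Fernley 4.358, Oakdale 2.510, Rivermont 3.210, Claybrook 3.228, Millford 2.885.
Rounding down gives 3, 4, 2, 3, 3, 2 = 17 seats, so the divisor must be adjusted.
With modified divisor 62400: modified quotas Pinehurst 4.460, Fernley 5.104, Oakdale 2.940, Rivermont 3.760, Claybrook 3.781, Millford 3.379.
Rounding down: Pinehurst 4, Fernley 5, Oakdale 2, Rivermont 3, Claybrook 3, Millford 3 (total 20).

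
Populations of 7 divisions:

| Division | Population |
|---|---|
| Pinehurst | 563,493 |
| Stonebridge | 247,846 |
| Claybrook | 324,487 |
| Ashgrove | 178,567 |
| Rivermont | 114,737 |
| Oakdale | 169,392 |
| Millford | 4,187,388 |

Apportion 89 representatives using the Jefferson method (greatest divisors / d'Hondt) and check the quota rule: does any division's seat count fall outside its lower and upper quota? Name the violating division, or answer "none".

Standard quotas: Pinehurst 8.668, Stonebridge 3.812, Claybrook 4.991, Ashgrove 2.747, Rivermont 1.765, Oakdale 2.606, Millford 64.411.
Jefferson allocation: Pinehurst 9, Stonebridge 3, Claybrook 5, Ashgrove 2, Rivermont 1, Oakdale 2, Millford 67.
Millford has quota 64.411 (lower 64, upper 65) but receives 67 — outside the quota interval.

Millford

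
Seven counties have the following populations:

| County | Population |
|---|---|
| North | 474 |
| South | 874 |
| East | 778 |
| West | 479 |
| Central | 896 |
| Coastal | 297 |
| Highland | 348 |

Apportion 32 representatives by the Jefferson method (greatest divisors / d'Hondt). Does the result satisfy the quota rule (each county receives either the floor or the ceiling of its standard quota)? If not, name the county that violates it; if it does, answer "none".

none

Standard quotas: North 3.658, South 6.746, East 6.005, West 3.697, Central 6.916, Coastal 2.292, Highland 2.686.
Jefferson allocation: North 4, South 7, East 6, West 4, Central 7, Coastal 2, Highland 2.
Every allocation lies between the lower and upper quota.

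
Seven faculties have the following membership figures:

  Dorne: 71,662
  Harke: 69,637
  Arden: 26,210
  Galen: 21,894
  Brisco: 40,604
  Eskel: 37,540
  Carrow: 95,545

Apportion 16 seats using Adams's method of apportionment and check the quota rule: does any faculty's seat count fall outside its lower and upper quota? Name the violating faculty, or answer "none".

none

Standard quotas: Dorne 3.158, Harke 3.069, Arden 1.155, Galen 0.965, Brisco 1.789, Eskel 1.654, Carrow 4.210.
Adams allocation: Dorne 3, Harke 3, Arden 1, Galen 1, Brisco 2, Eskel 2, Carrow 4.
Every allocation lies between the lower and upper quota.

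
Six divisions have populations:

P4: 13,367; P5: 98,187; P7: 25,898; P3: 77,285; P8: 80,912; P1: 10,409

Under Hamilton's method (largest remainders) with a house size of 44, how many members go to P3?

Total 306058; standard divisor 306058/44 ≈ 6955.864.
Standard quotas: P4 1.9217, P5 14.1157, P7 3.7232, P3 11.1108, P8 11.6322, P1 1.4964.
Lower quotas: P4 1, P5 14, P7 3, P3 11, P8 11, P1 1 (sum 41, leaving 3 seats).
Remainders in descending order: P4 0.9217, P7 0.7232, P8 0.6322, P1 0.4964, P5 0.1157, P3 0.1108.
The surplus seats go to P4, P7, P8.
P3 receives 11.

11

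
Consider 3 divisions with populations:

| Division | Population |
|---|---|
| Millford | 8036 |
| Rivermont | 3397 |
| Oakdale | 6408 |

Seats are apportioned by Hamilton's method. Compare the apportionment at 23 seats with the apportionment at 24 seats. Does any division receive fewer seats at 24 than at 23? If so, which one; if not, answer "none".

At 23 seats: Millford 10, Rivermont 5, Oakdale 8.
At 24 seats: Millford 11, Rivermont 4, Oakdale 9.
Rivermont drops from 5 to 4.

Rivermont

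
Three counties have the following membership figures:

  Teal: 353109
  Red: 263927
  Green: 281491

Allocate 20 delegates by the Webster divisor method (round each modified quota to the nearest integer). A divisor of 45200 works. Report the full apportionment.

With modified divisor 45200: modified quotas Teal 7.812, Red 5.839, Green 6.228.
Rounding to the nearest integer: Teal 8, Red 6, Green 6 (total 20).

Teal=8; Red=6; Green=6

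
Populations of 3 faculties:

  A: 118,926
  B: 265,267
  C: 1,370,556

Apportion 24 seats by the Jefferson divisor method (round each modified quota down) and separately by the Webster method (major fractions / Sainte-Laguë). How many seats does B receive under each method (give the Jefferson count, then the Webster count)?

Jefferson: A 1, B 3, C 20.
Webster: A 2, B 4, C 18.
B gets 3 under Jefferson and 4 under Webster.

3 and 4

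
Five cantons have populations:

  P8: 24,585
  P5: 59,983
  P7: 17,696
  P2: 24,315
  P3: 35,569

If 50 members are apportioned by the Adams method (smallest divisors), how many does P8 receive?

8

Standard divisor 162148/50 ≈ 3242.96; standard quotas: P8 7.581, P5 18.496, P7 5.457, P2 7.498, P3 10.968.
Rounding up gives 8, 19, 6, 8, 11 = 52 seats, so the divisor must be adjusted.
With modified divisor 3500: modified quotas P8 7.024, P5 17.138, P7 5.056, P2 6.947, P3 10.163.
Rounding up: P8 8, P5 18, P7 6, P2 7, P3 11 (total 50).
P8 receives 8.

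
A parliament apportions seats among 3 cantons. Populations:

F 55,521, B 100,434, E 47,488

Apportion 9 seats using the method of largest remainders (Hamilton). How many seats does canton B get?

4

Standard divisor: 203443 ÷ 9 ≈ 22604.778.
Standard quotas: F 2.4562, B 4.4430, E 2.1008.
Lower quotas: F 2, B 4, E 2 (sum 8, leaving 1 seat).
Remainders in descending order: F 0.4562, B 0.4430, E 0.1008.
The surplus seat goes to F.
B receives 4.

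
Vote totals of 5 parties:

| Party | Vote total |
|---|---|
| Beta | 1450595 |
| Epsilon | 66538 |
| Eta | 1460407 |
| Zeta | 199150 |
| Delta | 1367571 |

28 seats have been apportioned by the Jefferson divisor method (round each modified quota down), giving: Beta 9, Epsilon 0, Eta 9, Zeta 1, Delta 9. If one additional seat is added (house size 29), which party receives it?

Eta

Priority for the next seat is population ÷ (current seats + 1).
Priorities: Beta 145059.500, Epsilon 66538.000, Eta 146040.700, Zeta 99575.000, Delta 136757.100.
Highest priority: Eta.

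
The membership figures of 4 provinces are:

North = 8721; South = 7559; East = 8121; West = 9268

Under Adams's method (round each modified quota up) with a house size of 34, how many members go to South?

Standard divisor 33669/34 ≈ 990.265; standard quotas: North 8.807, South 7.633, East 8.201, West 9.359.
Rounding up gives 9, 8, 9, 10 = 36 seats, so the divisor must be adjusted.
With modified divisor 1050: modified quotas North 8.306, South 7.199, East 7.734, West 8.827.
Rounding up: North 9, South 8, East 8, West 9 (total 34).
South receives 8.

8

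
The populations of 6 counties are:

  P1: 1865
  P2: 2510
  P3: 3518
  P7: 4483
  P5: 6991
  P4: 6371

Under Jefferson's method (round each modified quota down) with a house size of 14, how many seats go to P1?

1

Standard divisor 25738/14 ≈ 1838.429; standard quotas: P1 1.014, P2 1.365, P3 1.914, P7 2.438, P5 3.803, P4 3.465.
Rounding down gives 1, 1, 1, 2, 3, 3 = 11 seats, so the divisor must be adjusted.
With modified divisor 1540: modified quotas P1 1.211, P2 1.630, P3 2.284, P7 2.911, P5 4.540, P4 4.137.
Rounding down: P1 1, P2 1, P3 2, P7 2, P5 4, P4 4 (total 14).
P1 receives 1.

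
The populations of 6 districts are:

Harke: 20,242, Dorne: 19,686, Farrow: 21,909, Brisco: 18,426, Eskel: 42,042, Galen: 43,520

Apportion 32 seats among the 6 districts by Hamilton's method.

Standard divisor: 165825 ÷ 32 ≈ 5182.031.
Standard quotas: Harke 3.9062, Dorne 3.7989, Farrow 4.2279, Brisco 3.5557, Eskel 8.1130, Galen 8.3983.
Lower quotas: Harke 3, Dorne 3, Farrow 4, Brisco 3, Eskel 8, Galen 8 (sum 29, leaving 3 seats).
Remainders in descending order: Harke 0.9062, Dorne 0.7989, Brisco 0.5557, Galen 0.3983, Farrow 0.2279, Eskel 0.1130.
Largest remainders: Harke, Dorne, Brisco receive the extra seats.

Harke 4, Dorne 4, Farrow 4, Brisco 4, Eskel 8, Galen 8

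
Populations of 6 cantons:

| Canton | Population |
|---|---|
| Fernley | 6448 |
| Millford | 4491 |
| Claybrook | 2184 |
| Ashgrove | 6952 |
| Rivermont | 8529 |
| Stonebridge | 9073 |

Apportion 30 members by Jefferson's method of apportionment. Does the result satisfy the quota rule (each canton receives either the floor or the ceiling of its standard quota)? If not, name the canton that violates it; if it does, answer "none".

Standard quotas: Fernley 5.134, Millford 3.576, Claybrook 1.739, Ashgrove 5.535, Rivermont 6.791, Stonebridge 7.224.
Jefferson allocation: Fernley 5, Millford 3, Claybrook 1, Ashgrove 6, Rivermont 7, Stonebridge 8.
Every allocation lies between the lower and upper quota.

none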